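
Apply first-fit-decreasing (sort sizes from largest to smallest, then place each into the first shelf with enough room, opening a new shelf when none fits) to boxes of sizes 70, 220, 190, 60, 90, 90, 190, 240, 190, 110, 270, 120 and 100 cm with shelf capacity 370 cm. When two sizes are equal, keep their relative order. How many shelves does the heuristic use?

Sorted descending: 270, 240, 220, 190, 190, 190, 120, 110, 100, 90, 90, 70, 60.
  270 → shelf 1 (new)  [load 270/370]
  240 → shelf 2 (new)  [load 240/370]
  220 → shelf 3 (new)  [load 220/370]
  190 → shelf 4 (new)  [load 190/370]
  190 → shelf 5 (new)  [load 190/370]
  190 → shelf 6 (new)  [load 190/370]
  120 → shelf 2  [load 360/370]
  110 → shelf 3  [load 330/370]
  100 → shelf 1  [load 370/370]
  90 → shelf 4  [load 280/370]
  90 → shelf 4  [load 370/370]
  70 → shelf 5  [load 260/370]
  60 → shelf 5  [load 320/370]
6 shelves opened.

6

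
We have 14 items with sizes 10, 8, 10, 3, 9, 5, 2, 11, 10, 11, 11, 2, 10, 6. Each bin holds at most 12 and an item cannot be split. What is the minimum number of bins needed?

Total = 11 + 11 + 11 + 10 + 10 + 10 + 10 + 9 + 8 + 6 + 5 + 3 + 2 + 2 = 108.
Lower bound: ⌈108/12⌉ = 9 bins.
A packing using 10 bins:
  bin 1: 11 = 11
  bin 2: 11 = 11
  bin 3: 11 = 11
  bin 4: 10 + 2 = 12
  bin 5: 10 + 2 = 12
  bin 6: 10 = 10
  bin 7: 10 = 10
  bin 8: 9 + 3 = 12
  bin 9: 8 = 8
  bin 10: 6 + 5 = 11
No arrangement into 9 bins stays within capacity, so 10 is optimal.

10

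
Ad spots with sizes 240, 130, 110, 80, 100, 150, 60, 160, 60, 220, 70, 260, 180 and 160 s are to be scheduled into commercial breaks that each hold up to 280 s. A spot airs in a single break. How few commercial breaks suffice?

Total = 260 + 240 + 220 + 180 + 160 + 160 + 150 + 130 + 110 + 100 + 80 + 70 + 60 + 60 = 1980 s.
Lower bound: ⌈1980/280⌉ = 8 commercial breaks.
A packing using 8 commercial breaks:
  break 1: 260 = 260
  break 2: 240 = 240
  break 3: 220 + 60 = 280
  break 4: 180 + 100 = 280
  break 5: 160 + 110 = 270
  break 6: 160 + 80 = 240
  break 7: 150 + 130 = 280
  break 8: 70 + 60 = 130
This matches the lower bound, so 8 is optimal.

8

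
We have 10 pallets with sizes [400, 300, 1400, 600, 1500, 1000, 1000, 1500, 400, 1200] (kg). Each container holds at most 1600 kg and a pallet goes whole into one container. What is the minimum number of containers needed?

Total = 1500 + 1500 + 1400 + 1200 + 1000 + 1000 + 600 + 400 + 400 + 300 = 9300 kg.
Lower bound: ⌈9300/1600⌉ = 6 containers.
A packing using 7 containers:
  container 1: 1500 = 1500
  container 2: 1500 = 1500
  container 3: 1400 = 1400
  container 4: 1200 + 400 = 1600
  container 5: 1000 + 600 = 1600
  container 6: 1000 + 400 = 1400
  container 7: 300 = 300
No arrangement into 6 containers stays within capacity, so 7 is optimal.

7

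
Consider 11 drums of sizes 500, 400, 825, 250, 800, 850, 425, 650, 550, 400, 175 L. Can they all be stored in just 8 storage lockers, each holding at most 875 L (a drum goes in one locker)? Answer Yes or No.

A valid assignment using 8 storage lockers:
  locker 1: 850 = 850
  locker 2: 825 = 825
  locker 3: 800 = 800
  locker 4: 650 + 175 = 825
  locker 5: 550 + 250 = 800
  locker 6: 500 = 500
  locker 7: 425 + 400 = 825
  locker 8: 400 = 400
Every load is within 875 L, so 8 storage lockers suffice.

Yes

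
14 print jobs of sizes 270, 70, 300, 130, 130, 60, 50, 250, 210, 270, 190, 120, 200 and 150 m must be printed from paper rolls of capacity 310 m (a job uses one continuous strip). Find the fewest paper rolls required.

9

Total = 300 + 270 + 270 + 250 + 210 + 200 + 190 + 150 + 130 + 130 + 120 + 70 + 60 + 50 = 2400 m.
Lower bound: ⌈2400/310⌉ = 8 paper rolls.
A packing using 9 paper rolls:
  roll 1: 300 = 300
  roll 2: 270 = 270
  roll 3: 270 = 270
  roll 4: 250 + 60 = 310
  roll 5: 210 + 70 = 280
  roll 6: 200 + 50 = 250
  roll 7: 190 + 120 = 310
  roll 8: 150 + 130 = 280
  roll 9: 130 = 130
No arrangement into 8 paper rolls stays within capacity, so 9 is optimal.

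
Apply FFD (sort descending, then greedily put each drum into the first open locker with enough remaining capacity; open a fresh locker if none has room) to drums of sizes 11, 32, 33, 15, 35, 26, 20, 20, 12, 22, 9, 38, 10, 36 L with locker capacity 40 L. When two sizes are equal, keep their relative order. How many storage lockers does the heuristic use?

9

Sorted descending: 38, 36, 35, 33, 32, 26, 22, 20, 20, 15, 12, 11, 10, 9.
  38 → locker 1 (new)  [load 38/40]
  36 → locker 2 (new)  [load 36/40]
  35 → locker 3 (new)  [load 35/40]
  33 → locker 4 (new)  [load 33/40]
  32 → locker 5 (new)  [load 32/40]
  26 → locker 6 (new)  [load 26/40]
  22 → locker 7 (new)  [load 22/40]
  20 → locker 8 (new)  [load 20/40]
  20 → locker 8  [load 40/40]
  15 → locker 7  [load 37/40]
  12 → locker 6  [load 38/40]
  11 → locker 9 (new)  [load 11/40]
  10 → locker 9  [load 21/40]
  9 → locker 9  [load 30/40]
9 storage lockers opened.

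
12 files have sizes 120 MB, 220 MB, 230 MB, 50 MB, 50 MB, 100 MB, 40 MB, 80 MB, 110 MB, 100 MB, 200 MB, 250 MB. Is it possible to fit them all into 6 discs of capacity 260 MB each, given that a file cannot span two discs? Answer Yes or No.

Total = 1550 MB; ⌈1550/260⌉ = 6.
The bound of 6 does not rule out 6, but exhaustive search shows no assignment into 6 discs of capacity 260 MB exists — the minimum is 7.

No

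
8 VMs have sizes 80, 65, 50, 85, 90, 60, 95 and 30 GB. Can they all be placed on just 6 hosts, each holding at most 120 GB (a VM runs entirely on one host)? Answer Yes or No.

Yes

A valid assignment using 6 hosts:
  host 1: 95 = 95
  host 2: 90 + 30 = 120
  host 3: 85 = 85
  host 4: 80 = 80
  host 5: 65 + 50 = 115
  host 6: 60 = 60
Every load is within 120 GB, so 6 hosts suffice.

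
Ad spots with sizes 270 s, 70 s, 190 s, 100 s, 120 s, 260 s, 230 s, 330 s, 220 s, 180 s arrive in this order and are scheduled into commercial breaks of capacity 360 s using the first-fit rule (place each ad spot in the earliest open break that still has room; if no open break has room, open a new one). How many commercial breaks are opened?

  270 → break 1 (new)  [load 270/360]
  70 → break 1  [load 340/360]
  190 → break 2 (new)  [load 190/360]
  100 → break 2  [load 290/360]
  120 → break 3 (new)  [load 120/360]
  260 → break 4 (new)  [load 260/360]
  230 → break 3  [load 350/360]
  330 → break 5 (new)  [load 330/360]
  220 → break 6 (new)  [load 220/360]
  180 → break 7 (new)  [load 180/360]
7 commercial breaks opened.

7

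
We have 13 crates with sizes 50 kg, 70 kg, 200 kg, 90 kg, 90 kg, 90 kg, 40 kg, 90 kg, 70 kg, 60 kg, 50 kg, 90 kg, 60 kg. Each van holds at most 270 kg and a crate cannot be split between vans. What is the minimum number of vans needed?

4

Total = 200 + 90 + 90 + 90 + 90 + 90 + 70 + 70 + 60 + 60 + 50 + 50 + 40 = 1050 kg.
Lower bound: ⌈1050/270⌉ = 4 vans.
A packing using 4 vans:
  van 1: 200 + 70 = 270
  van 2: 90 + 90 + 90 = 270
  van 3: 90 + 90 + 70 = 250
  van 4: 60 + 60 + 50 + 50 + 40 = 260
This matches the lower bound, so 4 is optimal.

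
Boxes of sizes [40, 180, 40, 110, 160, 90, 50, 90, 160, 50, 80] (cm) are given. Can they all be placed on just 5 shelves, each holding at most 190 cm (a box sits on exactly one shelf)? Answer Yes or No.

No

Total = 1050 cm; ⌈1050/190⌉ = 6.
At least 6 shelves are required, but only 5 are allowed.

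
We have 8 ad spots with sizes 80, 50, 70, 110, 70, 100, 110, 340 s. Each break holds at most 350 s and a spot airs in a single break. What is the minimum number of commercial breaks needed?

3

Total = 340 + 110 + 110 + 100 + 80 + 70 + 70 + 50 = 930 s.
Lower bound: ⌈930/350⌉ = 3 commercial breaks.
A packing using 3 commercial breaks:
  break 1: 340 = 340
  break 2: 110 + 110 + 100 = 320
  break 3: 80 + 70 + 70 + 50 = 270
This matches the lower bound, so 3 is optimal.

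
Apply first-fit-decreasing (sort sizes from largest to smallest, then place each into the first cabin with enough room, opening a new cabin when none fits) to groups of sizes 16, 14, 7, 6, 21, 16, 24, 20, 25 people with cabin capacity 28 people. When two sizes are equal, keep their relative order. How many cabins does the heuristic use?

Sorted descending: 25, 24, 21, 20, 16, 16, 14, 7, 6.
  25 → cabin 1 (new)  [load 25/28]
  24 → cabin 2 (new)  [load 24/28]
  21 → cabin 3 (new)  [load 21/28]
  20 → cabin 4 (new)  [load 20/28]
  16 → cabin 5 (new)  [load 16/28]
  16 → cabin 6 (new)  [load 16/28]
  14 → cabin 7 (new)  [load 14/28]
  7 → cabin 3  [load 28/28]
  6 → cabin 4  [load 26/28]
7 cabins opened.

7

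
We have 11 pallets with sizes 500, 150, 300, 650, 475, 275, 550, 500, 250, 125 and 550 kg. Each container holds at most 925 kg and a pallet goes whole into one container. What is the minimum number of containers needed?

6

Total = 650 + 550 + 550 + 500 + 500 + 475 + 300 + 275 + 250 + 150 + 125 = 4325 kg.
Lower bound: ⌈4325/925⌉ = 5 containers.
Also, 6 pallets each exceed 925/2 kg, and no two of those can share a container, so at least 6 containers are needed.
A packing using 6 containers:
  container 1: 650 + 275 = 925
  container 2: 550 + 300 = 850
  container 3: 550 + 250 + 125 = 925
  container 4: 500 + 150 = 650
  container 5: 500 = 500
  container 6: 475 = 475
This matches the lower bound, so 6 is optimal.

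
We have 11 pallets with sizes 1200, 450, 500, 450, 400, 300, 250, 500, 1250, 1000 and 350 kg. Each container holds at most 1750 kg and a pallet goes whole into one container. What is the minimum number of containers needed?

Total = 1250 + 1200 + 1000 + 500 + 500 + 450 + 450 + 400 + 350 + 300 + 250 = 6650 kg.
Lower bound: ⌈6650/1750⌉ = 4 containers.
A packing using 4 containers:
  container 1: 1250 + 500 = 1750
  container 2: 1200 + 500 = 1700
  container 3: 1000 + 450 + 300 = 1750
  container 4: 450 + 400 + 350 + 250 = 1450
This matches the lower bound, so 4 is optimal.

4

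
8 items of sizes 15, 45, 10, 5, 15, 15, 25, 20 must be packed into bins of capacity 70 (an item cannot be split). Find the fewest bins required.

3

Total = 45 + 25 + 20 + 15 + 15 + 15 + 10 + 5 = 150.
Lower bound: ⌈150/70⌉ = 3 bins.
A packing using 3 bins:
  bin 1: 45 + 25 = 70
  bin 2: 20 + 15 + 15 + 15 + 5 = 70
  bin 3: 10 = 10
This matches the lower bound, so 3 is optimal.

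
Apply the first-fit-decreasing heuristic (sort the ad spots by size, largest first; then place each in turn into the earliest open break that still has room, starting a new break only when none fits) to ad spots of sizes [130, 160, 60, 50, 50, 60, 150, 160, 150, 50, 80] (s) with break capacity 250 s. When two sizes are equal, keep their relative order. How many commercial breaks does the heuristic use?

Sorted descending: 160, 160, 150, 150, 130, 80, 60, 60, 50, 50, 50.
  160 → break 1 (new)  [load 160/250]
  160 → break 2 (new)  [load 160/250]
  150 → break 3 (new)  [load 150/250]
  150 → break 4 (new)  [load 150/250]
  130 → break 5 (new)  [load 130/250]
  80 → break 1  [load 240/250]
  60 → break 2  [load 220/250]
  60 → break 3  [load 210/250]
  50 → break 4  [load 200/250]
  50 → break 4  [load 250/250]
  50 → break 5  [load 180/250]
5 commercial breaks opened.

5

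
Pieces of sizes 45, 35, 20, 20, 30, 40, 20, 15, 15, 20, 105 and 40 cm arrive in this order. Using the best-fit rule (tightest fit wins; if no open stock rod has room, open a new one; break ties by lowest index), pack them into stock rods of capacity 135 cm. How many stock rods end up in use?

  45 → stock rod 1 (new)  [load 45/135]
  35 → stock rod 1  [load 80/135]
  20 → stock rod 1  [load 100/135]
  20 → stock rod 1  [load 120/135]
  30 → stock rod 2 (new)  [load 30/135]
  40 → stock rod 2  [load 70/135]
  20 → stock rod 2  [load 90/135]
  15 → stock rod 1  [load 135/135]
  15 → stock rod 2  [load 105/135]
  20 → stock rod 2  [load 125/135]
  105 → stock rod 3 (new)  [load 105/135]
  40 → stock rod 4 (new)  [load 40/135]
4 stock rods opened.

4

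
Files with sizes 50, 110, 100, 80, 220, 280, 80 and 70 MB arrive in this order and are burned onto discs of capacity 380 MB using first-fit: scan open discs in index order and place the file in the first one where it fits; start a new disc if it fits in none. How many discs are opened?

  50 → disc 1 (new)  [load 50/380]
  110 → disc 1  [load 160/380]
  100 → disc 1  [load 260/380]
  80 → disc 1  [load 340/380]
  220 → disc 2 (new)  [load 220/380]
  280 → disc 3 (new)  [load 280/380]
  80 → disc 2  [load 300/380]
  70 → disc 2  [load 370/380]
3 discs opened.

3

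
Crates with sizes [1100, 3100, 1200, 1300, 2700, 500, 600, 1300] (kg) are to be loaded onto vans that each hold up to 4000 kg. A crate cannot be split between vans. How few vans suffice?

4

Total = 3100 + 2700 + 1300 + 1300 + 1200 + 1100 + 600 + 500 = 11800 kg.
Lower bound: ⌈11800/4000⌉ = 3 vans.
A packing using 4 vans:
  van 1: 3100 + 600 = 3700
  van 2: 2700 + 1300 = 4000
  van 3: 1300 + 1200 + 1100 = 3600
  van 4: 500 = 500
No arrangement into 3 vans stays within capacity, so 4 is optimal.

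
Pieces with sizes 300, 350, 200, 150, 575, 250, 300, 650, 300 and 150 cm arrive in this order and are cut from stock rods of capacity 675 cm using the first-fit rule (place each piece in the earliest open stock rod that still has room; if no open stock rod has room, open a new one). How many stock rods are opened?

6

  300 → stock rod 1 (new)  [load 300/675]
  350 → stock rod 1  [load 650/675]
  200 → stock rod 2 (new)  [load 200/675]
  150 → stock rod 2  [load 350/675]
  575 → stock rod 3 (new)  [load 575/675]
  250 → stock rod 2  [load 600/675]
  300 → stock rod 4 (new)  [load 300/675]
  650 → stock rod 5 (new)  [load 650/675]
  300 → stock rod 4  [load 600/675]
  150 → stock rod 6 (new)  [load 150/675]
6 stock rods opened.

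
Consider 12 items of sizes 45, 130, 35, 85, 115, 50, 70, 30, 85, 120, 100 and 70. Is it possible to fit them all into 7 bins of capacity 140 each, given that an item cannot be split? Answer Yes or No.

No

Total = 935; ⌈935/140⌉ = 7.
The bound of 7 does not rule out 7, but exhaustive search shows no assignment into 7 bins of capacity 140 exists — the minimum is 8.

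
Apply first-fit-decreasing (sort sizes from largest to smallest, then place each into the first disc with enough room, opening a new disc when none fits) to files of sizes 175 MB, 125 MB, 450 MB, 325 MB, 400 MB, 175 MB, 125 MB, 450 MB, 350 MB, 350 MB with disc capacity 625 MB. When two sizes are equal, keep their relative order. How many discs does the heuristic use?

Sorted descending: 450, 450, 400, 350, 350, 325, 175, 175, 125, 125.
  450 → disc 1 (new)  [load 450/625]
  450 → disc 2 (new)  [load 450/625]
  400 → disc 3 (new)  [load 400/625]
  350 → disc 4 (new)  [load 350/625]
  350 → disc 5 (new)  [load 350/625]
  325 → disc 6 (new)  [load 325/625]
  175 → disc 1  [load 625/625]
  175 → disc 2  [load 625/625]
  125 → disc 3  [load 525/625]
  125 → disc 4  [load 475/625]
6 discs opened.

6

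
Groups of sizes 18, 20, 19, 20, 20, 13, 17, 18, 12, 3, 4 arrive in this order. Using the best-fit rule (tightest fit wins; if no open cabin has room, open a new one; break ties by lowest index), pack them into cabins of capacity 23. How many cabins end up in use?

9

  18 → cabin 1 (new)  [load 18/23]
  20 → cabin 2 (new)  [load 20/23]
  19 → cabin 3 (new)  [load 19/23]
  20 → cabin 4 (new)  [load 20/23]
  20 → cabin 5 (new)  [load 20/23]
  13 → cabin 6 (new)  [load 13/23]
  17 → cabin 7 (new)  [load 17/23]
  18 → cabin 8 (new)  [load 18/23]
  12 → cabin 9 (new)  [load 12/23]
  3 → cabin 2  [load 23/23]
  4 → cabin 3  [load 23/23]
9 cabins opened.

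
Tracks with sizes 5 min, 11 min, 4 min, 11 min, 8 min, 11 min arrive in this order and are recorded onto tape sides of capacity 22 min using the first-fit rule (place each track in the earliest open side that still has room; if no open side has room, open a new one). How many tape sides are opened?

3

  5 → side 1 (new)  [load 5/22]
  11 → side 1  [load 16/22]
  4 → side 1  [load 20/22]
  11 → side 2 (new)  [load 11/22]
  8 → side 2  [load 19/22]
  11 → side 3 (new)  [load 11/22]
3 tape sides opened.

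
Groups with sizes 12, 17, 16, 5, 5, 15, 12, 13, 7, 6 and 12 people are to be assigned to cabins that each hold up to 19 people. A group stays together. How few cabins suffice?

Total = 17 + 16 + 15 + 13 + 12 + 12 + 12 + 7 + 6 + 5 + 5 = 120 people.
Lower bound: ⌈120/19⌉ = 7 cabins.
A packing using 7 cabins:
  cabin 1: 17 = 17
  cabin 2: 16 = 16
  cabin 3: 15 = 15
  cabin 4: 13 + 6 = 19
  cabin 5: 12 + 7 = 19
  cabin 6: 12 + 5 = 17
  cabin 7: 12 + 5 = 17
This matches the lower bound, so 7 is optimal.

7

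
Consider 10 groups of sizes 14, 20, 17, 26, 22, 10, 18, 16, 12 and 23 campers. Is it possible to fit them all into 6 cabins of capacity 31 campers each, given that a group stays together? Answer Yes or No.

Total = 178 campers; ⌈178/31⌉ = 6.
7 groups each exceed half the capacity and cannot share a cabin, forcing at least 7 cabins.
At least 7 cabins are required, but only 6 are allowed.

No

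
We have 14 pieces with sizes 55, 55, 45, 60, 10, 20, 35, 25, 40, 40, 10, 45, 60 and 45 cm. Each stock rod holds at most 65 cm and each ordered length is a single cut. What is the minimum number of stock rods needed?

10

Total = 60 + 60 + 55 + 55 + 45 + 45 + 45 + 40 + 40 + 35 + 25 + 20 + 10 + 10 = 545 cm.
Lower bound: ⌈545/65⌉ = 9 stock rods.
Also, 10 pieces each exceed 65/2 cm, and no two of those can share a stock rod, so at least 10 stock rods are needed.
A packing using 10 stock rods:
  stock rod 1: 60 = 60
  stock rod 2: 60 = 60
  stock rod 3: 55 + 10 = 65
  stock rod 4: 55 + 10 = 65
  stock rod 5: 45 + 20 = 65
  stock rod 6: 45 = 45
  stock rod 7: 45 = 45
  stock rod 8: 40 + 25 = 65
  stock rod 9: 40 = 40
  stock rod 10: 35 = 35
This matches the lower bound, so 10 is optimal.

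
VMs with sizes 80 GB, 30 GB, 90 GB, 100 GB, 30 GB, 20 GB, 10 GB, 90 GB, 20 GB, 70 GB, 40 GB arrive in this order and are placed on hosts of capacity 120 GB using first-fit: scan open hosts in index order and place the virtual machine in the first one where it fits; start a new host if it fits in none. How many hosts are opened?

5

  80 → host 1 (new)  [load 80/120]
  30 → host 1  [load 110/120]
  90 → host 2 (new)  [load 90/120]
  100 → host 3 (new)  [load 100/120]
  30 → host 2  [load 120/120]
  20 → host 3  [load 120/120]
  10 → host 1  [load 120/120]
  90 → host 4 (new)  [load 90/120]
  20 → host 4  [load 110/120]
  70 → host 5 (new)  [load 70/120]
  40 → host 5  [load 110/120]
5 hosts opened.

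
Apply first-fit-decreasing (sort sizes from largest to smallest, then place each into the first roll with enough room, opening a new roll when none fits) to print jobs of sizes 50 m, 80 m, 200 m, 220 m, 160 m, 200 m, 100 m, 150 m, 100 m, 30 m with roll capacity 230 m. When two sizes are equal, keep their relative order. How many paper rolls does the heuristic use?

Sorted descending: 220, 200, 200, 160, 150, 100, 100, 80, 50, 30.
  220 → roll 1 (new)  [load 220/230]
  200 → roll 2 (new)  [load 200/230]
  200 → roll 3 (new)  [load 200/230]
  160 → roll 4 (new)  [load 160/230]
  150 → roll 5 (new)  [load 150/230]
  100 → roll 6 (new)  [load 100/230]
  100 → roll 6  [load 200/230]
  80 → roll 5  [load 230/230]
  50 → roll 4  [load 210/230]
  30 → roll 2  [load 230/230]
6 paper rolls opened.

6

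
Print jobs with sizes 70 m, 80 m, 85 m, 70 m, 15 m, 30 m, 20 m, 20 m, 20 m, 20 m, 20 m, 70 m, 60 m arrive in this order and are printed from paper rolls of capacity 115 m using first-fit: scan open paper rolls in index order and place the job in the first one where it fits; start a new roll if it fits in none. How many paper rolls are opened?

6

  70 → roll 1 (new)  [load 70/115]
  80 → roll 2 (new)  [load 80/115]
  85 → roll 3 (new)  [load 85/115]
  70 → roll 4 (new)  [load 70/115]
  15 → roll 1  [load 85/115]
  30 → roll 1  [load 115/115]
  20 → roll 2  [load 100/115]
  20 → roll 3  [load 105/115]
  20 → roll 4  [load 90/115]
  20 → roll 4  [load 110/115]
  20 → roll 5 (new)  [load 20/115]
  70 → roll 5  [load 90/115]
  60 → roll 6 (new)  [load 60/115]
6 paper rolls opened.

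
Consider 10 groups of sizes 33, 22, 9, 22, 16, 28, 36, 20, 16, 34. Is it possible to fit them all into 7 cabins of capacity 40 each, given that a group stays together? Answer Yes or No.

A valid assignment using 7 cabins:
  cabin 1: 36 = 36
  cabin 2: 34 = 34
  cabin 3: 33 = 33
  cabin 4: 28 + 9 = 37
  cabin 5: 22 + 16 = 38
  cabin 6: 22 + 16 = 38
  cabin 7: 20 = 20
Every load is within 40, so 7 cabins suffice.

Yes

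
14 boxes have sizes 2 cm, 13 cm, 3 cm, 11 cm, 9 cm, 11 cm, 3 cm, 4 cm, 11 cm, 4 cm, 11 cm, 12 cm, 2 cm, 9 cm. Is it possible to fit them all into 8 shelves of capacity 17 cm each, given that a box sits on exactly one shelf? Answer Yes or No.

Yes

A valid assignment using 8 shelves:
  shelf 1: 13 + 4 = 17
  shelf 2: 12 + 4 = 16
  shelf 3: 11 + 3 + 3 = 17
  shelf 4: 11 + 2 + 2 = 15
  shelf 5: 11 = 11
  shelf 6: 11 = 11
  shelf 7: 9 = 9
  shelf 8: 9 = 9
Every load is within 17 cm, so 8 shelves suffice.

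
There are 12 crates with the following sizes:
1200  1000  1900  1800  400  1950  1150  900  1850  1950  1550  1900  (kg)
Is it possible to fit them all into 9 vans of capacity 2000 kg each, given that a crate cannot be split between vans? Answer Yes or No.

No

Total = 17550 kg; ⌈17550/2000⌉ = 9.
The bound of 9 does not rule out 9, but exhaustive search shows no assignment into 9 vans of capacity 2000 kg exists — the minimum is 10.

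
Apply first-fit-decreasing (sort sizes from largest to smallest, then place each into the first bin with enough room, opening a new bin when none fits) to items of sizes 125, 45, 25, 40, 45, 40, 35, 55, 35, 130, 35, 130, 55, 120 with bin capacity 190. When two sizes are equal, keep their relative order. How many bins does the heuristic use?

Sorted descending: 130, 130, 125, 120, 55, 55, 45, 45, 40, 40, 35, 35, 35, 25.
  130 → bin 1 (new)  [load 130/190]
  130 → bin 2 (new)  [load 130/190]
  125 → bin 3 (new)  [load 125/190]
  120 → bin 4 (new)  [load 120/190]
  55 → bin 1  [load 185/190]
  55 → bin 2  [load 185/190]
  45 → bin 3  [load 170/190]
  45 → bin 4  [load 165/190]
  40 → bin 5 (new)  [load 40/190]
  40 → bin 5  [load 80/190]
  35 → bin 5  [load 115/190]
  35 → bin 5  [load 150/190]
  35 → bin 5  [load 185/190]
  25 → bin 4  [load 190/190]
5 bins opened.

5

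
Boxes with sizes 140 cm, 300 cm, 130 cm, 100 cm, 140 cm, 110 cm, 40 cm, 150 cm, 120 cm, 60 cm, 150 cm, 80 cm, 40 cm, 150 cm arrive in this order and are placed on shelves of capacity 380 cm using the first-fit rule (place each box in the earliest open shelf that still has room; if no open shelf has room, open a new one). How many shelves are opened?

  140 → shelf 1 (new)  [load 140/380]
  300 → shelf 2 (new)  [load 300/380]
  130 → shelf 1  [load 270/380]
  100 → shelf 1  [load 370/380]
  140 → shelf 3 (new)  [load 140/380]
  110 → shelf 3  [load 250/380]
  40 → shelf 2  [load 340/380]
  150 → shelf 4 (new)  [load 150/380]
  120 → shelf 3  [load 370/380]
  60 → shelf 4  [load 210/380]
  150 → shelf 4  [load 360/380]
  80 → shelf 5 (new)  [load 80/380]
  40 → shelf 2  [load 380/380]
  150 → shelf 5  [load 230/380]
5 shelves opened.

5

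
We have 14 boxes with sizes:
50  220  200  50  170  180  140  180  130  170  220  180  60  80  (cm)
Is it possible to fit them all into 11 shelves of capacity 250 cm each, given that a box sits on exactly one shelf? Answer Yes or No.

A valid assignment using 10 shelves:
  shelf 1: 220 = 220
  shelf 2: 220 = 220
  shelf 3: 200 + 50 = 250
  shelf 4: 180 + 60 = 240
  shelf 5: 180 + 50 = 230
  shelf 6: 180 = 180
  shelf 7: 170 + 80 = 250
  shelf 8: 170 = 170
  shelf 9: 140 = 140
  shelf 10: 130 = 130
That uses only 10 ≤ 11, so 11 shelves are enough.

Yes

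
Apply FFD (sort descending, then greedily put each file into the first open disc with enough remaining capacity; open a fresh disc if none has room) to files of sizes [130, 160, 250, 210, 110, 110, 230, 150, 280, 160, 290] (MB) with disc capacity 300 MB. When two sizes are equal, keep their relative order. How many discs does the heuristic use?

8

Sorted descending: 290, 280, 250, 230, 210, 160, 160, 150, 130, 110, 110.
  290 → disc 1 (new)  [load 290/300]
  280 → disc 2 (new)  [load 280/300]
  250 → disc 3 (new)  [load 250/300]
  230 → disc 4 (new)  [load 230/300]
  210 → disc 5 (new)  [load 210/300]
  160 → disc 6 (new)  [load 160/300]
  160 → disc 7 (new)  [load 160/300]
  150 → disc 8 (new)  [load 150/300]
  130 → disc 6  [load 290/300]
  110 → disc 7  [load 270/300]
  110 → disc 8  [load 260/300]
8 discs opened.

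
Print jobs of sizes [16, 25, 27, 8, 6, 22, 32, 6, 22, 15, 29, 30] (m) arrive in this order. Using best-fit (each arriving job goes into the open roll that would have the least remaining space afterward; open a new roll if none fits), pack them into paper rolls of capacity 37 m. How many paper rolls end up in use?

  16 → roll 1 (new)  [load 16/37]
  25 → roll 2 (new)  [load 25/37]
  27 → roll 3 (new)  [load 27/37]
  8 → roll 3  [load 35/37]
  6 → roll 2  [load 31/37]
  22 → roll 4 (new)  [load 22/37]
  32 → roll 5 (new)  [load 32/37]
  6 → roll 2  [load 37/37]
  22 → roll 6 (new)  [load 22/37]
  15 → roll 4  [load 37/37]
  29 → roll 7 (new)  [load 29/37]
  30 → roll 8 (new)  [load 30/37]
8 paper rolls opened.

8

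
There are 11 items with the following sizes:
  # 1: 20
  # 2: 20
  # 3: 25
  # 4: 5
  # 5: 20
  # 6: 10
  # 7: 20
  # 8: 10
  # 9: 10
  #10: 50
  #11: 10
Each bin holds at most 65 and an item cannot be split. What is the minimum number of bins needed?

Total = 50 + 25 + 20 + 20 + 20 + 20 + 10 + 10 + 10 + 10 + 5 = 200.
Lower bound: ⌈200/65⌉ = 4 bins.
A packing using 4 bins:
  bin 1: 50 + 10 + 5 = 65
  bin 2: 25 + 20 + 20 = 65
  bin 3: 20 + 20 + 10 + 10 = 60
  bin 4: 10 = 10
This matches the lower bound, so 4 is optimal.

4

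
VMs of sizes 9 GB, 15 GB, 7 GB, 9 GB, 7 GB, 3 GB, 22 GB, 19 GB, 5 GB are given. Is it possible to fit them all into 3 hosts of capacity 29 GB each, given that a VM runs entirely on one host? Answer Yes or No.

No

Total = 96 GB; ⌈96/29⌉ = 4.
At least 4 hosts are required, but only 3 are allowed.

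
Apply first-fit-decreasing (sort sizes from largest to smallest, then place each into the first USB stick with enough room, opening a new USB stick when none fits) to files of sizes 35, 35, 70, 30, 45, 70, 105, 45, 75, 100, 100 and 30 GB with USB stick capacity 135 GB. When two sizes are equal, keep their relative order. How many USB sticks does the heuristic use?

6

Sorted descending: 105, 100, 100, 75, 70, 70, 45, 45, 35, 35, 30, 30.
  105 → USB stick 1 (new)  [load 105/135]
  100 → USB stick 2 (new)  [load 100/135]
  100 → USB stick 3 (new)  [load 100/135]
  75 → USB stick 4 (new)  [load 75/135]
  70 → USB stick 5 (new)  [load 70/135]
  70 → USB stick 6 (new)  [load 70/135]
  45 → USB stick 4  [load 120/135]
  45 → USB stick 5  [load 115/135]
  35 → USB stick 2  [load 135/135]
  35 → USB stick 3  [load 135/135]
  30 → USB stick 1  [load 135/135]
  30 → USB stick 6  [load 100/135]
6 USB sticks opened.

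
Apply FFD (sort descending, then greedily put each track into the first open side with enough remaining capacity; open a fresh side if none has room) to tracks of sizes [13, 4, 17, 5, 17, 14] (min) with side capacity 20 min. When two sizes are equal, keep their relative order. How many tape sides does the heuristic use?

4

Sorted descending: 17, 17, 14, 13, 5, 4.
  17 → side 1 (new)  [load 17/20]
  17 → side 2 (new)  [load 17/20]
  14 → side 3 (new)  [load 14/20]
  13 → side 4 (new)  [load 13/20]
  5 → side 3  [load 19/20]
  4 → side 4  [load 17/20]
4 tape sides opened.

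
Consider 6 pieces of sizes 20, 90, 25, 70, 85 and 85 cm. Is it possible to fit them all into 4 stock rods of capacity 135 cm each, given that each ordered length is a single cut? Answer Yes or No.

Yes

A valid assignment using 4 stock rods:
  stock rod 1: 90 + 25 + 20 = 135
  stock rod 2: 85 = 85
  stock rod 3: 85 = 85
  stock rod 4: 70 = 70
Every load is within 135 cm, so 4 stock rods suffice.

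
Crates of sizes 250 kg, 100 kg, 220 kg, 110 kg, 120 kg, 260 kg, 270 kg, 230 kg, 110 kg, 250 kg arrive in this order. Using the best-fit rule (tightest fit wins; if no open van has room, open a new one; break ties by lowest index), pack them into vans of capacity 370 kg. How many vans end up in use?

  250 → van 1 (new)  [load 250/370]
  100 → van 1  [load 350/370]
  220 → van 2 (new)  [load 220/370]
  110 → van 2  [load 330/370]
  120 → van 3 (new)  [load 120/370]
  260 → van 4 (new)  [load 260/370]
  270 → van 5 (new)  [load 270/370]
  230 → van 3  [load 350/370]
  110 → van 4  [load 370/370]
  250 → van 6 (new)  [load 250/370]
6 vans opened.

6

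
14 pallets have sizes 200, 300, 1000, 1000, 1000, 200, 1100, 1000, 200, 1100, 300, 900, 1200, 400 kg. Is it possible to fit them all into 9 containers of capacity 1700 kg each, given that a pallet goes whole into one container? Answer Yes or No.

Yes

A valid assignment using 8 containers:
  container 1: 1200 + 400 = 1600
  container 2: 1100 + 300 + 300 = 1700
  container 3: 1100 + 200 + 200 + 200 = 1700
  container 4: 1000 = 1000
  container 5: 1000 = 1000
  container 6: 1000 = 1000
  container 7: 1000 = 1000
  container 8: 900 = 900
That uses only 8 ≤ 9, so 9 containers are enough.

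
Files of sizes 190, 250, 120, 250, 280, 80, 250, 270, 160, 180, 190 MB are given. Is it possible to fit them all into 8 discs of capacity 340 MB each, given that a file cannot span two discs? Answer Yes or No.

Yes

A valid assignment using 8 discs:
  disc 1: 280 = 280
  disc 2: 270 = 270
  disc 3: 250 + 80 = 330
  disc 4: 250 = 250
  disc 5: 250 = 250
  disc 6: 190 + 120 = 310
  disc 7: 190 = 190
  disc 8: 180 + 160 = 340
Every load is within 340 MB, so 8 discs suffice.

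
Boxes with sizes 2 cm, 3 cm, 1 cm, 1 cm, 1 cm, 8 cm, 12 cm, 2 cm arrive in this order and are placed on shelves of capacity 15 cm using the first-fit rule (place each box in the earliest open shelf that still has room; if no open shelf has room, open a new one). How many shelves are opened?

  2 → shelf 1 (new)  [load 2/15]
  3 → shelf 1  [load 5/15]
  1 → shelf 1  [load 6/15]
  1 → shelf 1  [load 7/15]
  1 → shelf 1  [load 8/15]
  8 → shelf 2 (new)  [load 8/15]
  12 → shelf 3 (new)  [load 12/15]
  2 → shelf 1  [load 10/15]
3 shelves opened.

3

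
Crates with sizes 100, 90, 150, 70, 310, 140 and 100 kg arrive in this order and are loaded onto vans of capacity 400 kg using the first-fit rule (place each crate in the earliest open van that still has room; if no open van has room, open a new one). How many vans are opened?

3

  100 → van 1 (new)  [load 100/400]
  90 → van 1  [load 190/400]
  150 → van 1  [load 340/400]
  70 → van 2 (new)  [load 70/400]
  310 → van 2  [load 380/400]
  140 → van 3 (new)  [load 140/400]
  100 → van 3  [load 240/400]
3 vans opened.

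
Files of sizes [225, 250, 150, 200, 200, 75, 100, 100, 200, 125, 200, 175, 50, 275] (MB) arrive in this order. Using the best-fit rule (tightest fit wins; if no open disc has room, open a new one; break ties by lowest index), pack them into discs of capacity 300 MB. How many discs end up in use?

9

  225 → disc 1 (new)  [load 225/300]
  250 → disc 2 (new)  [load 250/300]
  150 → disc 3 (new)  [load 150/300]
  200 → disc 4 (new)  [load 200/300]
  200 → disc 5 (new)  [load 200/300]
  75 → disc 1  [load 300/300]
  100 → disc 4  [load 300/300]
  100 → disc 5  [load 300/300]
  200 → disc 6 (new)  [load 200/300]
  125 → disc 3  [load 275/300]
  200 → disc 7 (new)  [load 200/300]
  175 → disc 8 (new)  [load 175/300]
  50 → disc 2  [load 300/300]
  275 → disc 9 (new)  [load 275/300]
9 discs opened.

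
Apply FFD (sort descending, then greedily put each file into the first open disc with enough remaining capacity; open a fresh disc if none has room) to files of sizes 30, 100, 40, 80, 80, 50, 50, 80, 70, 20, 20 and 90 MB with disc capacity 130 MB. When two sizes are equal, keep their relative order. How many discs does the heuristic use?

6

Sorted descending: 100, 90, 80, 80, 80, 70, 50, 50, 40, 30, 20, 20.
  100 → disc 1 (new)  [load 100/130]
  90 → disc 2 (new)  [load 90/130]
  80 → disc 3 (new)  [load 80/130]
  80 → disc 4 (new)  [load 80/130]
  80 → disc 5 (new)  [load 80/130]
  70 → disc 6 (new)  [load 70/130]
  50 → disc 3  [load 130/130]
  50 → disc 4  [load 130/130]
  40 → disc 2  [load 130/130]
  30 → disc 1  [load 130/130]
  20 → disc 5  [load 100/130]
  20 → disc 5  [load 120/130]
6 discs opened.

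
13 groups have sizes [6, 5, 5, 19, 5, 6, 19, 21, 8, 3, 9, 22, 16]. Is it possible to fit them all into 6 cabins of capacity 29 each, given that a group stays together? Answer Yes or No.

Yes

A valid assignment using 6 cabins:
  cabin 1: 22 + 6 = 28
  cabin 2: 21 + 8 = 29
  cabin 3: 19 + 9 = 28
  cabin 4: 19 + 6 + 3 = 28
  cabin 5: 16 + 5 + 5 = 26
  cabin 6: 5 = 5
Every load is within 29, so 6 cabins suffice.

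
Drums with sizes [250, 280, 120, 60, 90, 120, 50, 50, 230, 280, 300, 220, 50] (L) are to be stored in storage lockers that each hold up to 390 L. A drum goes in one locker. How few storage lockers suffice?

Total = 300 + 280 + 280 + 250 + 230 + 220 + 120 + 120 + 90 + 60 + 50 + 50 + 50 = 2100 L.
Lower bound: ⌈2100/390⌉ = 6 storage lockers.
A packing using 6 storage lockers:
  locker 1: 300 + 90 = 390
  locker 2: 280 + 60 + 50 = 390
  locker 3: 280 + 50 + 50 = 380
  locker 4: 250 + 120 = 370
  locker 5: 230 + 120 = 350
  locker 6: 220 = 220
This matches the lower bound, so 6 is optimal.

6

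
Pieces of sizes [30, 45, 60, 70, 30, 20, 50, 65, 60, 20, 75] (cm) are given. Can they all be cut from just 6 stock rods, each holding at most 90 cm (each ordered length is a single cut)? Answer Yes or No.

No

Total = 525 cm; ⌈525/90⌉ = 6.
The bound of 6 does not rule out 6, but exhaustive search shows no assignment into 6 stock rods of capacity 90 cm exists — the minimum is 7.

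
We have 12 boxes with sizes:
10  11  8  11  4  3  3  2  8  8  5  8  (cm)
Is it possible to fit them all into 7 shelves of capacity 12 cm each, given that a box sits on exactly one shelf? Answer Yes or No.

No

Total = 81 cm; ⌈81/12⌉ = 7.
The bound of 7 does not rule out 7, but exhaustive search shows no assignment into 7 shelves of capacity 12 cm exists — the minimum is 8.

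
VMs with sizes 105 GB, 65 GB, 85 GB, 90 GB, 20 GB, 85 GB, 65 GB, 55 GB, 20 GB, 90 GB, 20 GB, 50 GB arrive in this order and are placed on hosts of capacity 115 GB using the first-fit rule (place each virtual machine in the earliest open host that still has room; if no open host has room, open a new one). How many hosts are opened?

  105 → host 1 (new)  [load 105/115]
  65 → host 2 (new)  [load 65/115]
  85 → host 3 (new)  [load 85/115]
  90 → host 4 (new)  [load 90/115]
  20 → host 2  [load 85/115]
  85 → host 5 (new)  [load 85/115]
  65 → host 6 (new)  [load 65/115]
  55 → host 7 (new)  [load 55/115]
  20 → host 2  [load 105/115]
  90 → host 8 (new)  [load 90/115]
  20 → host 3  [load 105/115]
  50 → host 6  [load 115/115]
8 hosts opened.

8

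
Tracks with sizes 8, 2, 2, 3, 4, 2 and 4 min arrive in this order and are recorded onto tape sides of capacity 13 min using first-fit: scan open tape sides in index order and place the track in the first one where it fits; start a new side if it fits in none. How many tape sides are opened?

2

  8 → side 1 (new)  [load 8/13]
  2 → side 1  [load 10/13]
  2 → side 1  [load 12/13]
  3 → side 2 (new)  [load 3/13]
  4 → side 2  [load 7/13]
  2 → side 2  [load 9/13]
  4 → side 2  [load 13/13]
2 tape sides opened.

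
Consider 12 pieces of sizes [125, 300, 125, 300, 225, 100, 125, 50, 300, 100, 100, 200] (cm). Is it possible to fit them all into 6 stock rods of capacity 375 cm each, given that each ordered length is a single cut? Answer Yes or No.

No

Total = 2050 cm; ⌈2050/375⌉ = 6.
The bound of 6 does not rule out 6, but exhaustive search shows no assignment into 6 stock rods of capacity 375 cm exists — the minimum is 7.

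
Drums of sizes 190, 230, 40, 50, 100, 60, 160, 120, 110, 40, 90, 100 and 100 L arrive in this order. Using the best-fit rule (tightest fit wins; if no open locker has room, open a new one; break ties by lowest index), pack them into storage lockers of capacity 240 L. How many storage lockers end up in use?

7

  190 → locker 1 (new)  [load 190/240]
  230 → locker 2 (new)  [load 230/240]
  40 → locker 1  [load 230/240]
  50 → locker 3 (new)  [load 50/240]
  100 → locker 3  [load 150/240]
  60 → locker 3  [load 210/240]
  160 → locker 4 (new)  [load 160/240]
  120 → locker 5 (new)  [load 120/240]
  110 → locker 5  [load 230/240]
  40 → locker 4  [load 200/240]
  90 → locker 6 (new)  [load 90/240]
  100 → locker 6  [load 190/240]
  100 → locker 7 (new)  [load 100/240]
7 storage lockers opened.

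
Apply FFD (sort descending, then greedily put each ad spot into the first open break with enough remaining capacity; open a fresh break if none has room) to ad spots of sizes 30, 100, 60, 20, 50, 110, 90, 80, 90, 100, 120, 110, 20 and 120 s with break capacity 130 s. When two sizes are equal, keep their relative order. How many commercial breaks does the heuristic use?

Sorted descending: 120, 120, 110, 110, 100, 100, 90, 90, 80, 60, 50, 30, 20, 20.
  120 → break 1 (new)  [load 120/130]
  120 → break 2 (new)  [load 120/130]
  110 → break 3 (new)  [load 110/130]
  110 → break 4 (new)  [load 110/130]
  100 → break 5 (new)  [load 100/130]
  100 → break 6 (new)  [load 100/130]
  90 → break 7 (new)  [load 90/130]
  90 → break 8 (new)  [load 90/130]
  80 → break 9 (new)  [load 80/130]
  60 → break 10 (new)  [load 60/130]
  50 → break 9  [load 130/130]
  30 → break 5  [load 130/130]
  20 → break 3  [load 130/130]
  20 → break 4  [load 130/130]
10 commercial breaks opened.

10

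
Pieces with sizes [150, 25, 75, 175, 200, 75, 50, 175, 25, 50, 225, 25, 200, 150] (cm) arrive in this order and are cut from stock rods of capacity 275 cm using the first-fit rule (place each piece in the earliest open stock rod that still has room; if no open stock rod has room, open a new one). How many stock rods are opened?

7

  150 → stock rod 1 (new)  [load 150/275]
  25 → stock rod 1  [load 175/275]
  75 → stock rod 1  [load 250/275]
  175 → stock rod 2 (new)  [load 175/275]
  200 → stock rod 3 (new)  [load 200/275]
  75 → stock rod 2  [load 250/275]
  50 → stock rod 3  [load 250/275]
  175 → stock rod 4 (new)  [load 175/275]
  25 → stock rod 1  [load 275/275]
  50 → stock rod 4  [load 225/275]
  225 → stock rod 5 (new)  [load 225/275]
  25 → stock rod 2  [load 275/275]
  200 → stock rod 6 (new)  [load 200/275]
  150 → stock rod 7 (new)  [load 150/275]
7 stock rods opened.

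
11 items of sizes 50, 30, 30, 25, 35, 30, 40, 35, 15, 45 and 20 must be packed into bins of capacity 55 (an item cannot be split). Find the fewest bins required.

8

Total = 50 + 45 + 40 + 35 + 35 + 30 + 30 + 30 + 25 + 20 + 15 = 355.
Lower bound: ⌈355/55⌉ = 7 bins.
Also, 8 items each exceed 55/2, and no two of those can share a bin, so at least 8 bins are needed.
A packing using 8 bins:
  bin 1: 50 = 50
  bin 2: 45 = 45
  bin 3: 40 + 15 = 55
  bin 4: 35 + 20 = 55
  bin 5: 35 = 35
  bin 6: 30 + 25 = 55
  bin 7: 30 = 30
  bin 8: 30 = 30
This matches the lower bound, so 8 is optimal.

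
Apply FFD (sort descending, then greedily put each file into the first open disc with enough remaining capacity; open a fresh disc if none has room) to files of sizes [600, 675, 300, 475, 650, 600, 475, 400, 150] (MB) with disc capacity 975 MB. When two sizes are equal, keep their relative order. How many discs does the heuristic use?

6

Sorted descending: 675, 650, 600, 600, 475, 475, 400, 300, 150.
  675 → disc 1 (new)  [load 675/975]
  650 → disc 2 (new)  [load 650/975]
  600 → disc 3 (new)  [load 600/975]
  600 → disc 4 (new)  [load 600/975]
  475 → disc 5 (new)  [load 475/975]
  475 → disc 5  [load 950/975]
  400 → disc 6 (new)  [load 400/975]
  300 → disc 1  [load 975/975]
  150 → disc 2  [load 800/975]
6 discs opened.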